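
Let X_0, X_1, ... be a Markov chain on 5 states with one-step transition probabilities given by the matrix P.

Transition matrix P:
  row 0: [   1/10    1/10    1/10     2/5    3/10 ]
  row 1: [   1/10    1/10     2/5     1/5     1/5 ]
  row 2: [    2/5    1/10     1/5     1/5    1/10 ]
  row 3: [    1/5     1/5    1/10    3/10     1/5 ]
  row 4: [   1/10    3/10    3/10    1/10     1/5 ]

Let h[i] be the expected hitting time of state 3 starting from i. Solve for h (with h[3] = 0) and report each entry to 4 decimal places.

First-step conditioning: h[3] = 0; for i ≠ 3, h[i] = 1 + Σ_k P[i][k]·h[k].
  h[0] = 1 + 1/10·h[0] + 1/10·h[1] + 1/10·h[2] + 3/10·h[4]
  h[1] = 1 + 1/10·h[0] + 1/10·h[1] + 2/5·h[2] + 1/5·h[4]
  h[2] = 1 + 2/5·h[0] + 1/10·h[1] + 1/5·h[2] + 1/10·h[4]
  h[4] = 1 + 1/10·h[0] + 3/10·h[1] + 3/10·h[2] + 1/5·h[4]
Solving the 4×4 linear system over states ≠ 3 gives exactly h = [10600/2787, 12830/2787, 12160/2787, 0, 14180/2787] (h[3] = 0 is the target).

h = [3.8034, 4.6035, 4.3631, 0.0000, 5.0879]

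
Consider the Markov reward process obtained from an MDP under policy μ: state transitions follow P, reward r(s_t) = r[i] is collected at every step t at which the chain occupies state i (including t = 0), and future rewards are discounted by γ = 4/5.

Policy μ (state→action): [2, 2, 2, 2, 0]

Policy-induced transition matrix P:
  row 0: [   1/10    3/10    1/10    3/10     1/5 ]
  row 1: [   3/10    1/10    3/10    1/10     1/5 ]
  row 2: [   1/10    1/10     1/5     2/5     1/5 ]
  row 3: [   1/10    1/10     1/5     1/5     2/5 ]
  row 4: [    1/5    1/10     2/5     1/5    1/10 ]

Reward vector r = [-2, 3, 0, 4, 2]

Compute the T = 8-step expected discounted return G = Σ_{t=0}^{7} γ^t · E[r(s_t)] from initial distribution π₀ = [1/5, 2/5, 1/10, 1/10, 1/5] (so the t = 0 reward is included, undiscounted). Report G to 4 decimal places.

t=0: π = [0.2000, 0.4000, 0.1000, 0.1000, 0.2000], E[r] = 1.6000, γ^t·E[r] = 1.600000, running G = 1.600000
t=1: π = [0.2000, 0.1400, 0.2600, 0.2000, 0.2000], E[r] = 1.2200, γ^t·E[r] = 0.976000, running G = 2.576000
t=2: π = [0.1480, 0.1400, 0.2340, 0.2580, 0.2200], E[r] = 1.5960, γ^t·E[r] = 1.021440, running G = 3.597440
t=3: π = [0.1500, 0.1296, 0.2432, 0.2476, 0.2296], E[r] = 1.5384, γ^t·E[r] = 0.787661, running G = 4.385101
t=4: π = [0.1489, 0.1300, 0.2439, 0.2507, 0.2266], E[r] = 1.5481, γ^t·E[r] = 0.634094, running G = 5.019194
t=5: π = [0.1487, 0.1298, 0.2434, 0.2507, 0.2275], E[r] = 1.5496, γ^t·E[r] = 0.507783, running G = 5.526978
t=6: π = [0.1487, 0.1297, 0.2436, 0.2506, 0.2274], E[r] = 1.5488, γ^t·E[r] = 0.406021, running G = 5.932999
t=7: π = [0.1487, 0.1297, 0.2436, 0.2506, 0.2274], E[r] = 1.5491, γ^t·E[r] = 0.324866, running G = 6.257865

G = 6.2579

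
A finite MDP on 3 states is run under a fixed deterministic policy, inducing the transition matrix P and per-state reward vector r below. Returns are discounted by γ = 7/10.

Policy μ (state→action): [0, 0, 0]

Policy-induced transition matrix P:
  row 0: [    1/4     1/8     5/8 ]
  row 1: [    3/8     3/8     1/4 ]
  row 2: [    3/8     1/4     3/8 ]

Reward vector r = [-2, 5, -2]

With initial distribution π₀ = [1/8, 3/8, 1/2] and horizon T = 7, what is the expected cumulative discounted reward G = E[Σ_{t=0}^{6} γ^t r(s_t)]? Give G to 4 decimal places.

t=0: π = [0.1250, 0.3750, 0.5000], E[r] = 0.6250, γ^t·E[r] = 0.625000, running G = 0.625000
t=1: π = [0.3594, 0.2813, 0.3594], E[r] = -0.0313, γ^t·E[r] = -0.021875, running G = 0.603125
t=2: π = [0.3301, 0.2402, 0.4297], E[r] = -0.3184, γ^t·E[r] = -0.155996, running G = 0.447129
t=3: π = [0.3337, 0.2388, 0.4275], E[r] = -0.3286, γ^t·E[r] = -0.112714, running G = 0.334415
t=4: π = [0.3333, 0.2381, 0.4286], E[r] = -0.3331, γ^t·E[r] = -0.079977, running G = 0.254437
t=5: π = [0.3333, 0.2381, 0.4286], E[r] = -0.3333, γ^t·E[r] = -0.056011, running G = 0.198426
t=6: π = [0.3333, 0.2381, 0.4286], E[r] = -0.3333, γ^t·E[r] = -0.039216, running G = 0.159211

G = 0.1592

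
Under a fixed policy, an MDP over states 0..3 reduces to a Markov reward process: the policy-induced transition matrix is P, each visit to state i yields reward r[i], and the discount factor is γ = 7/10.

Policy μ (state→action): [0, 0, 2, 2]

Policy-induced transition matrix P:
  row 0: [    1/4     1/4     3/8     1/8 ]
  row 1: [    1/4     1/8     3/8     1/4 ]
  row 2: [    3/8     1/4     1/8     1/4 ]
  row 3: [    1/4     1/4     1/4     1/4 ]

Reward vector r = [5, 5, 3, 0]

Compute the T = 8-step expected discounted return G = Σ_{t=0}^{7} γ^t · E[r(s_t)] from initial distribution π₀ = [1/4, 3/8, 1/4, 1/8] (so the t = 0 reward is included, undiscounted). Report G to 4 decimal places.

t=0: π = [0.2500, 0.3750, 0.2500, 0.1250], E[r] = 3.8750, γ^t·E[r] = 3.875000, running G = 3.875000
t=1: π = [0.2813, 0.2031, 0.2969, 0.2188], E[r] = 3.3125, γ^t·E[r] = 2.318750, running G = 6.193750
t=2: π = [0.2871, 0.2246, 0.2734, 0.2148], E[r] = 3.3789, γ^t·E[r] = 1.655664, running G = 7.849414
t=3: π = [0.2842, 0.2219, 0.2798, 0.2141], E[r] = 3.3699, γ^t·E[r] = 1.155866, running G = 9.005281
t=4: π = [0.2850, 0.2223, 0.2783, 0.2145], E[r] = 3.3710, γ^t·E[r] = 0.809385, running G = 9.814665
t=5: π = [0.2848, 0.2222, 0.2786, 0.2144], E[r] = 3.3709, γ^t·E[r] = 0.566543, running G = 10.381208
t=6: π = [0.2848, 0.2222, 0.2785, 0.2144], E[r] = 3.3709, γ^t·E[r] = 0.396582, running G = 10.777790
t=7: π = [0.2848, 0.2222, 0.2786, 0.2144], E[r] = 3.3709, γ^t·E[r] = 0.277607, running G = 11.055398

G = 11.0554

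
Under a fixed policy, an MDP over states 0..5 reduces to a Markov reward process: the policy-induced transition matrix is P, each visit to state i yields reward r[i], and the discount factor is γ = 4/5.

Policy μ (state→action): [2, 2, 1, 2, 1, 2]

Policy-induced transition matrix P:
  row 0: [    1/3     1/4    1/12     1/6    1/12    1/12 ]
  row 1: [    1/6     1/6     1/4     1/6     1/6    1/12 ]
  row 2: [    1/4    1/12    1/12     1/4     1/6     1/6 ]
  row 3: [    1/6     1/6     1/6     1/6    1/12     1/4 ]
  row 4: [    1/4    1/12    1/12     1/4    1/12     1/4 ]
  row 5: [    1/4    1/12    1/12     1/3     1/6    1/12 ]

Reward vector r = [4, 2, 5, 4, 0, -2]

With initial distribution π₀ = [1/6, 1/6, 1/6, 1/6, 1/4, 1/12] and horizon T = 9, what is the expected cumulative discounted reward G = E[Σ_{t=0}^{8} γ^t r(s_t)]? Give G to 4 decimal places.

t=0: π = [0.1667, 0.1667, 0.1667, 0.1667, 0.2500, 0.0833], E[r] = 2.3333, γ^t·E[r] = 2.333333, running G = 2.333333
t=1: π = [0.2361, 0.1389, 0.1250, 0.2153, 0.1181, 0.1667], E[r] = 2.3750, γ^t·E[r] = 1.900000, running G = 4.233333
t=2: π = [0.2402, 0.1522, 0.1244, 0.2147, 0.1192, 0.1493], E[r] = 2.4473, γ^t·E[r] = 1.566296, running G = 5.799630
t=3: π = [0.2394, 0.1539, 0.1266, 0.2119, 0.1188, 0.1494], E[r] = 2.4473, γ^t·E[r] = 1.253012, running G = 7.052642
t=4: π = [0.2395, 0.1537, 0.1266, 0.2120, 0.1192, 0.1490], E[r] = 2.4486, γ^t·E[r] = 1.002945, running G = 8.055587
t=5: π = [0.2395, 0.1537, 0.1266, 0.2120, 0.1191, 0.1491], E[r] = 2.4482, γ^t·E[r] = 0.802237, running G = 8.857824
t=6: π = [0.2395, 0.1537, 0.1266, 0.2120, 0.1191, 0.1491], E[r] = 2.4483, γ^t·E[r] = 0.641805, running G = 9.499629
t=7: π = [0.2395, 0.1537, 0.1266, 0.2120, 0.1191, 0.1491], E[r] = 2.4483, γ^t·E[r] = 0.513442, running G = 10.013071
t=8: π = [0.2395, 0.1537, 0.1266, 0.2120, 0.1191, 0.1491], E[r] = 2.4483, γ^t·E[r] = 0.410754, running G = 10.423826

G = 10.4238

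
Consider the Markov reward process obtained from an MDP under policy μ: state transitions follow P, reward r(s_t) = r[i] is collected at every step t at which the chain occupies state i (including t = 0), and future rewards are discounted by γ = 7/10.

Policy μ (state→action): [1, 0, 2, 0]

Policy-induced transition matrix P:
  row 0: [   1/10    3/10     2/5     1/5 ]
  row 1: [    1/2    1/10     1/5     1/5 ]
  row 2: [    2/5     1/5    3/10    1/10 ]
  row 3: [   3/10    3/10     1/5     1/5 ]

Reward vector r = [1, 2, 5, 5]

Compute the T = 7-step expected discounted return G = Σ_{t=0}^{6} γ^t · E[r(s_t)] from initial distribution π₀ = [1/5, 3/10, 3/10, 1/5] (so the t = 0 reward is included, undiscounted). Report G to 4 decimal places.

G = 9.5719

t=0: π = [0.2000, 0.3000, 0.3000, 0.2000], E[r] = 3.3000, γ^t·E[r] = 3.300000, running G = 3.300000
t=1: π = [0.3500, 0.2100, 0.2700, 0.1700], E[r] = 2.9700, γ^t·E[r] = 2.079000, running G = 5.379000
t=2: π = [0.2990, 0.2310, 0.2970, 0.1730], E[r] = 3.1110, γ^t·E[r] = 1.524390, running G = 6.903390
t=3: π = [0.3161, 0.2241, 0.2895, 0.1703], E[r] = 3.0633, γ^t·E[r] = 1.050712, running G = 7.954102
t=4: π = [0.3106, 0.2262, 0.2922, 0.1711], E[r] = 3.0791, γ^t·E[r] = 0.739294, running G = 8.693396
t=5: π = [0.3124, 0.2255, 0.2913, 0.1708], E[r] = 3.0740, γ^t·E[r] = 0.516643, running G = 9.210040
t=6: π = [0.3118, 0.2258, 0.2916, 0.1709], E[r] = 3.0756, γ^t·E[r] = 0.361846, running G = 9.571886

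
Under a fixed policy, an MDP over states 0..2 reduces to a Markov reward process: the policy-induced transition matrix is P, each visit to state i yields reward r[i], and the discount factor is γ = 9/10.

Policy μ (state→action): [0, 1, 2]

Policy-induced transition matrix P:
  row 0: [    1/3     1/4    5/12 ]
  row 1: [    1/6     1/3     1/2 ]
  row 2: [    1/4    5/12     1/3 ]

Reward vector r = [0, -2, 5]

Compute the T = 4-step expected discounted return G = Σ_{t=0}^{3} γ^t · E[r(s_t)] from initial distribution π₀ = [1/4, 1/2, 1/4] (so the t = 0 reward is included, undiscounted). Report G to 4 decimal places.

t=0: π = [0.2500, 0.5000, 0.2500], E[r] = 0.2500, γ^t·E[r] = 0.250000, running G = 0.250000
t=1: π = [0.2292, 0.3333, 0.4375], E[r] = 1.5208, γ^t·E[r] = 1.368750, running G = 1.618750
t=2: π = [0.2413, 0.3507, 0.4080], E[r] = 1.3385, γ^t·E[r] = 1.084219, running G = 2.702969
t=3: π = [0.2409, 0.3472, 0.4119], E[r] = 1.3650, γ^t·E[r] = 0.995098, running G = 3.698066

G = 3.6981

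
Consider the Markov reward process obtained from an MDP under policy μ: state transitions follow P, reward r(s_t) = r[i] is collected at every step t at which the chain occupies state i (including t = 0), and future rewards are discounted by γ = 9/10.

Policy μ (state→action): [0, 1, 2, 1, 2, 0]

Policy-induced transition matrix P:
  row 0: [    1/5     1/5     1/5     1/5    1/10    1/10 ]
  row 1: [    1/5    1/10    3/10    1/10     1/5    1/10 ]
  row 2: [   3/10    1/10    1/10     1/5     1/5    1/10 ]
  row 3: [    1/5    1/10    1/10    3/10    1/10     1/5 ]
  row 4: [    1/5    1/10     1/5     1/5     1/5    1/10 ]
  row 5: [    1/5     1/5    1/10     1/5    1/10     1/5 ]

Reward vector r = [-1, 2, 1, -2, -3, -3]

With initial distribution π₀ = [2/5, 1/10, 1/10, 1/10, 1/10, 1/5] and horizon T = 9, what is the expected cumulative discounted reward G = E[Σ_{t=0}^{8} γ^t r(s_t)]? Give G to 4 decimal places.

t=0: π = [0.4000, 0.1000, 0.1000, 0.1000, 0.1000, 0.2000], E[r] = -1.2000, γ^t·E[r] = -1.200000, running G = -1.200000
t=1: π = [0.2100, 0.1600, 0.1700, 0.2000, 0.1300, 0.1300], E[r] = -0.9000, γ^t·E[r] = -0.810000, running G = -2.010000
t=2: π = [0.2170, 0.1340, 0.1660, 0.2040, 0.1460, 0.1330], E[r] = -1.0280, γ^t·E[r] = -0.832680, running G = -2.842680
t=3: π = [0.2166, 0.1350, 0.1631, 0.2070, 0.1446, 0.1337], E[r] = -1.0324, γ^t·E[r] = -0.752620, running G = -3.595300
t=4: π = [0.2163, 0.1350, 0.1631, 0.2072, 0.1443, 0.1341], E[r] = -1.0326, γ^t·E[r] = -0.677456, running G = -4.272756
t=5: π = [0.2163, 0.1350, 0.1631, 0.2072, 0.1442, 0.1341], E[r] = -1.0327, γ^t·E[r] = -0.609807, running G = -4.882562
t=6: π = [0.2163, 0.1350, 0.1631, 0.2072, 0.1442, 0.1341], E[r] = -1.0327, γ^t·E[r] = -0.548818, running G = -5.431380
t=7: π = [0.2163, 0.1350, 0.1631, 0.2072, 0.1442, 0.1341], E[r] = -1.0327, γ^t·E[r] = -0.493936, running G = -5.925317
t=8: π = [0.2163, 0.1350, 0.1631, 0.2072, 0.1442, 0.1341], E[r] = -1.0327, γ^t·E[r] = -0.444543, running G = -6.369859

G = -6.3699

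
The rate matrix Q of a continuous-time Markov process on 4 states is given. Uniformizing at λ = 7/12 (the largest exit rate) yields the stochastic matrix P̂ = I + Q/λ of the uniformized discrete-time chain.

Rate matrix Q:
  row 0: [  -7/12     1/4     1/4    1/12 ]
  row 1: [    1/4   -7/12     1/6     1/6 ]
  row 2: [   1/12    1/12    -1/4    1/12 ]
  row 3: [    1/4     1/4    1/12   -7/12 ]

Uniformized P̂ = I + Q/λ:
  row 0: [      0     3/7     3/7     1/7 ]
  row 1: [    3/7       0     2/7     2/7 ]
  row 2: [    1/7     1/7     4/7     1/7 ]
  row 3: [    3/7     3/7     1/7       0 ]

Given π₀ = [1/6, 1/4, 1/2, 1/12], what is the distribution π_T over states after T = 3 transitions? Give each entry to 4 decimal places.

π = [0.2187, 0.2121, 0.4147, 0.1545]

t=0: π = [0.1667, 0.2500, 0.5000, 0.0833]
t=1: π = [0.2143, 0.1786, 0.4405, 0.1667]
t=2: π = [0.2109, 0.2262, 0.4184, 0.1446]
t=3: π = [0.2187, 0.2121, 0.4147, 0.1545]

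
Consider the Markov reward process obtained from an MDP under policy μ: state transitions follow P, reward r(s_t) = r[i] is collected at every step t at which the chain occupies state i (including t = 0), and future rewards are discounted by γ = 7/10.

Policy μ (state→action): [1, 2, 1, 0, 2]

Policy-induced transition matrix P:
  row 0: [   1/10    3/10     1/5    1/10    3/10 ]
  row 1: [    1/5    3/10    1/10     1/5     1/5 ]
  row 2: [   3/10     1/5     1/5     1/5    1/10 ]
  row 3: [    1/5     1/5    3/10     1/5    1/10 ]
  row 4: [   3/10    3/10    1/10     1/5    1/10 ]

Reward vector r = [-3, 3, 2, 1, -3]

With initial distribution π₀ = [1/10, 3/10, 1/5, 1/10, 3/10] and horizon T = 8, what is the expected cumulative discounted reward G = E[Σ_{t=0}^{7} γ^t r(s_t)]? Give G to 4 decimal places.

G = 0.5478

t=0: π = [0.1000, 0.3000, 0.2000, 0.1000, 0.3000], E[r] = 0.2000, γ^t·E[r] = 0.200000, running G = 0.200000
t=1: π = [0.2400, 0.2700, 0.1500, 0.1900, 0.1500], E[r] = 0.1300, γ^t·E[r] = 0.091000, running G = 0.291000
t=2: π = [0.2060, 0.2660, 0.1770, 0.1760, 0.1750], E[r] = 0.1850, γ^t·E[r] = 0.090650, running G = 0.381650
t=3: π = [0.2146, 0.2647, 0.1735, 0.1794, 0.1678], E[r] = 0.1733, γ^t·E[r] = 0.059442, running G = 0.441092
t=4: π = [0.2127, 0.2647, 0.1747, 0.1785, 0.1694], E[r] = 0.1759, γ^t·E[r] = 0.042226, running G = 0.483318
t=5: π = [0.2131, 0.2647, 0.1744, 0.1787, 0.1690], E[r] = 0.1752, γ^t·E[r] = 0.029448, running G = 0.512767
t=6: π = [0.2130, 0.2647, 0.1745, 0.1787, 0.1691], E[r] = 0.1754, γ^t·E[r] = 0.020631, running G = 0.533398
t=7: π = [0.2131, 0.2647, 0.1745, 0.1787, 0.1691], E[r] = 0.1753, γ^t·E[r] = 0.014439, running G = 0.547837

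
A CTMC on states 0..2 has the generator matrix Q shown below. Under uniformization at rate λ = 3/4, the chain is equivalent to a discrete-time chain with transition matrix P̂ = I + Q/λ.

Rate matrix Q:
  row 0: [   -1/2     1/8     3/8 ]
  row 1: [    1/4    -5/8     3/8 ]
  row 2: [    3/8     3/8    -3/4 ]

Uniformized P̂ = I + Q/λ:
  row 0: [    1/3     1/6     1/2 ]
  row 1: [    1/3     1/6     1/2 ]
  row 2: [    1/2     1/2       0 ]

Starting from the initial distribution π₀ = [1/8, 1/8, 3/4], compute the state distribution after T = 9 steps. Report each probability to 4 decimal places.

π = [0.3892, 0.2783, 0.3325]

t=0: π = [0.1250, 0.1250, 0.7500]
t=1: π = [0.4583, 0.4167, 0.1250]
t=2: π = [0.3542, 0.2083, 0.4375]
t=3: π = [0.4063, 0.3125, 0.2813]
t=4: π = [0.3802, 0.2604, 0.3594]
t=5: π = [0.3932, 0.2865, 0.3203]
t=6: π = [0.3867, 0.2734, 0.3398]
t=7: π = [0.3900, 0.2799, 0.3301]
t=8: π = [0.3883, 0.2767, 0.3350]
t=9: π = [0.3892, 0.2783, 0.3325]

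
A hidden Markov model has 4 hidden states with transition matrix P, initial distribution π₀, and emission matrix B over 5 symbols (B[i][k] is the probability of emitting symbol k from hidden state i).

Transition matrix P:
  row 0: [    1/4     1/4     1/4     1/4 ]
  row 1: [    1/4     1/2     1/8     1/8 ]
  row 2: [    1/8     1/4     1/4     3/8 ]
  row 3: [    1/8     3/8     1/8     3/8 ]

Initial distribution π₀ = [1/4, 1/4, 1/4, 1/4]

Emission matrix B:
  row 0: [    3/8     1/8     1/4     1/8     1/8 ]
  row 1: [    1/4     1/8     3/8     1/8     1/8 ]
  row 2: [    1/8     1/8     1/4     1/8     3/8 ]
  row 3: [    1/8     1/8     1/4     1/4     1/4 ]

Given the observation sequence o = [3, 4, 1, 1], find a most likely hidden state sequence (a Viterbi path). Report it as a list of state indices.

t=0: δ = [3.125e-02, 3.125e-02, 3.125e-02, 6.250e-02]  (obs o_0=3)
t=1: δ = [9.766e-04, 2.930e-03, 2.930e-03, 5.859e-03]  ψ = [0, 3, 0, 3]  (obs o_1=4)
t=2: δ = [9.155e-05, 2.747e-04, 9.155e-05, 2.747e-04]  ψ = [1, 3, 2, 3]  (obs o_2=1)
t=3: δ = [8.583e-06, 1.717e-05, 4.292e-06, 1.287e-05]  ψ = [1, 1, 1, 3]  (obs o_3=1)
backtrack: best end state = 1; path = [3, 3, 1, 1]

path = [3, 3, 1, 1]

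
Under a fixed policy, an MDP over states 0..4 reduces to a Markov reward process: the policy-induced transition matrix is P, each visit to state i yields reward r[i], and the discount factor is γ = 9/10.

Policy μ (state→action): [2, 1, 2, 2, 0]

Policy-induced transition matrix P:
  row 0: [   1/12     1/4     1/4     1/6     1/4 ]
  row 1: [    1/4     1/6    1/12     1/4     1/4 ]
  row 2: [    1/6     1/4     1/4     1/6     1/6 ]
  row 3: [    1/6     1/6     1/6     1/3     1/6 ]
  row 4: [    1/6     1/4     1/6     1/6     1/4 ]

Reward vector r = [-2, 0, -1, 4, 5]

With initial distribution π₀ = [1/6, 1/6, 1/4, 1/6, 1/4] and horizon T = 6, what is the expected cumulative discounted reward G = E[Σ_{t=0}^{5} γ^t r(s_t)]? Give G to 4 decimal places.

G = 6.6192

t=0: π = [0.1667, 0.1667, 0.2500, 0.1667, 0.2500], E[r] = 1.3333, γ^t·E[r] = 1.333333, running G = 1.333333
t=1: π = [0.1667, 0.2222, 0.1875, 0.2083, 0.2153], E[r] = 1.3889, γ^t·E[r] = 1.250000, running G = 2.583333
t=2: π = [0.1713, 0.2141, 0.1777, 0.2199, 0.2170], E[r] = 1.4444, γ^t·E[r] = 1.170000, running G = 3.753333
t=3: π = [0.1702, 0.2138, 0.1779, 0.2212, 0.2169], E[r] = 1.4506, γ^t·E[r] = 1.057500, running G = 4.810833
t=4: π = [0.1703, 0.2138, 0.1779, 0.2213, 0.2167], E[r] = 1.4506, γ^t·E[r] = 0.951771, running G = 5.762604
t=5: π = [0.1703, 0.2137, 0.1779, 0.2214, 0.2167], E[r] = 1.4507, γ^t·E[r] = 0.856626, running G = 6.619230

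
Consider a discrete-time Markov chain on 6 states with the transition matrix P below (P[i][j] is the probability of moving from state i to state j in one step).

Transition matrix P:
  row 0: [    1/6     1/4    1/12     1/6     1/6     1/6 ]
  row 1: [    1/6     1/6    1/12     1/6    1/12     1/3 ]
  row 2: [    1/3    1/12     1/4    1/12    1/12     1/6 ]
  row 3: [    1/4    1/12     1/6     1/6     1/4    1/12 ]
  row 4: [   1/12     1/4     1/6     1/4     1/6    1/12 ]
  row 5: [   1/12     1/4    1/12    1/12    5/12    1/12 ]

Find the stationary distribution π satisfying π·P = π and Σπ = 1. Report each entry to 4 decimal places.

π = [0.1734, 0.1856, 0.1350, 0.1585, 0.1920, 0.1554]

Balance equations π_j = Σ_i π_i·P[i][j]:
  π_0 = 1/6·π_0 + 1/6·π_1 + 1/3·π_2 + 1/4·π_3 + 1/12·π_4 + 1/12·π_5
  π_1 = 1/4·π_0 + 1/6·π_1 + 1/12·π_2 + 1/12·π_3 + 1/4·π_4 + 1/4·π_5
  π_2 = 1/12·π_0 + 1/12·π_1 + 1/4·π_2 + 1/6·π_3 + 1/6·π_4 + 1/12·π_5
  π_3 = 1/6·π_0 + 1/6·π_1 + 1/12·π_2 + 1/6·π_3 + 1/4·π_4 + 1/12·π_5
  π_4 = 1/6·π_0 + 1/12·π_1 + 1/12·π_2 + 1/4·π_3 + 1/6·π_4 + 5/12·π_5
  normalize: π_0 + π_1 + π_2 + π_3 + π_4 + π_5 = 1
Solving the linear system gives exactly π = [479/2762, 769/4143, 373/2762, 1313/8286, 1591/8286, 644/4143].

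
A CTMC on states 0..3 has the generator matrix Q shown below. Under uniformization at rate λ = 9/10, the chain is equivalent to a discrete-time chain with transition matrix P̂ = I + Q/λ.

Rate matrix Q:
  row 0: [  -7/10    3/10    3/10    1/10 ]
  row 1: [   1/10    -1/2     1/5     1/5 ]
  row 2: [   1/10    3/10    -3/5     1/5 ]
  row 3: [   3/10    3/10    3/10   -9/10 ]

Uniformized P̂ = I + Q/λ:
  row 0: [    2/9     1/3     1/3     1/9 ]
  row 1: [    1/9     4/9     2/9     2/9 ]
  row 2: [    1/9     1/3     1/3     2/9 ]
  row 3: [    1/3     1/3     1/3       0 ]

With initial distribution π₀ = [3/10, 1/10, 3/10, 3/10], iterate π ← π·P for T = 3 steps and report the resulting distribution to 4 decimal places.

π = [0.1672, 0.3746, 0.2920, 0.1661]

t=0: π = [0.3000, 0.1000, 0.3000, 0.3000]
t=1: π = [0.2111, 0.3444, 0.3222, 0.1222]
t=2: π = [0.1617, 0.3716, 0.2951, 0.1716]
t=3: π = [0.1672, 0.3746, 0.2920, 0.1661]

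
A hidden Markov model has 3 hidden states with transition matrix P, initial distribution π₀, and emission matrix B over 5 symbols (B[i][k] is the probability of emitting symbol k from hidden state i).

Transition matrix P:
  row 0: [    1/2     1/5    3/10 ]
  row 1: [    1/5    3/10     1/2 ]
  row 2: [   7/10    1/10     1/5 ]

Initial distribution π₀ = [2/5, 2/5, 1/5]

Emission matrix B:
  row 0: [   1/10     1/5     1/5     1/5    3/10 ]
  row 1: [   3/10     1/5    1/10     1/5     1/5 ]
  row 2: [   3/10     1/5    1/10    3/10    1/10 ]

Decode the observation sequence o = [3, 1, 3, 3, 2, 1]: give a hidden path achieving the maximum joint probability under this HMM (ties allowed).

path = [1, 2, 0, 2, 0, 0]

t=0: δ = [8.000e-02, 8.000e-02, 6.000e-02]  (obs o_0=3)
t=1: δ = [8.400e-03, 4.800e-03, 8.000e-03]  ψ = [2, 1, 1]  (obs o_1=1)
t=2: δ = [1.120e-03, 3.360e-04, 7.560e-04]  ψ = [2, 0, 0]  (obs o_2=3)
t=3: δ = [1.120e-04, 4.480e-05, 1.008e-04]  ψ = [0, 0, 0]  (obs o_3=3)
t=4: δ = [1.411e-05, 2.240e-06, 3.360e-06]  ψ = [2, 0, 0]  (obs o_4=2)
t=5: δ = [1.411e-06, 5.645e-07, 8.467e-07]  ψ = [0, 0, 0]  (obs o_5=1)
backtrack: best end state = 0; path = [1, 2, 0, 2, 0, 0]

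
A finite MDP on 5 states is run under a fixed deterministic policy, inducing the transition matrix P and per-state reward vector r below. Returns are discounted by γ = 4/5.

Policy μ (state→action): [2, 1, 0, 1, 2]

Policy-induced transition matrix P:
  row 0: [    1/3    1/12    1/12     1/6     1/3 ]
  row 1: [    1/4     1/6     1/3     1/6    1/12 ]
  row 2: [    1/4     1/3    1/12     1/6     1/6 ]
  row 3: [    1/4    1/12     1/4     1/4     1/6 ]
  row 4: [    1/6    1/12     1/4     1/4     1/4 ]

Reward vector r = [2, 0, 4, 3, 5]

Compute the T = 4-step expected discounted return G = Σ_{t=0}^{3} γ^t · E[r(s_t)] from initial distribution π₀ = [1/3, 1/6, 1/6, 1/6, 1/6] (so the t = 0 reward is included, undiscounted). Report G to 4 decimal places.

t=0: π = [0.3333, 0.1667, 0.1667, 0.1667, 0.1667], E[r] = 2.6667, γ^t·E[r] = 2.666667, running G = 2.666667
t=1: π = [0.2639, 0.1389, 0.1806, 0.1944, 0.2222], E[r] = 2.9444, γ^t·E[r] = 2.355556, running G = 5.022222
t=2: π = [0.2535, 0.1400, 0.1875, 0.2014, 0.2176], E[r] = 2.9491, γ^t·E[r] = 1.887407, running G = 6.909630
t=3: π = [0.2530, 0.1419, 0.1882, 0.2016, 0.2154], E[r] = 2.9403, γ^t·E[r] = 1.505432, running G = 8.415062

G = 8.4151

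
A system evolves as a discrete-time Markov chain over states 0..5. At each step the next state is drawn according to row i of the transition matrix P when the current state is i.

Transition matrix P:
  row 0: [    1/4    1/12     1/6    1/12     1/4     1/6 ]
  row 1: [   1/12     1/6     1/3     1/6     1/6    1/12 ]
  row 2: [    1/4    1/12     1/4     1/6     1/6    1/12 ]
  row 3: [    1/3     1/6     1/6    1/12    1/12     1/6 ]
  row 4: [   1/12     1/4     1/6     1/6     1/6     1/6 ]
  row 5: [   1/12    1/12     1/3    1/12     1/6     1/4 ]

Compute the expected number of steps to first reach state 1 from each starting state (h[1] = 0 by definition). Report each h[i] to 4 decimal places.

First-step conditioning: h[1] = 0; for i ≠ 1, h[i] = 1 + Σ_k P[i][k]·h[k].
  h[0] = 1 + 1/4·h[0] + 1/6·h[2] + 1/12·h[3] + 1/4·h[4] + 1/6·h[5]
  h[2] = 1 + 1/4·h[0] + 1/4·h[2] + 1/6·h[3] + 1/6·h[4] + 1/12·h[5]
  h[3] = 1 + 1/3·h[0] + 1/6·h[2] + 1/12·h[3] + 1/12·h[4] + 1/6·h[5]
  h[4] = 1 + 1/12·h[0] + 1/6·h[2] + 1/6·h[3] + 1/6·h[4] + 1/6·h[5]
  h[5] = 1 + 1/12·h[0] + 1/3·h[2] + 1/12·h[3] + 1/6·h[4] + 1/4·h[5]
Solving the 5×5 linear system over states ≠ 1 gives exactly h = [116604/14425, 0, 23502/2885, 109962/14425, 98154/14425, 118446/14425] (h[1] = 0 is the target).

h = [8.0835, 0.0000, 8.1463, 7.6230, 6.8044, 8.2112]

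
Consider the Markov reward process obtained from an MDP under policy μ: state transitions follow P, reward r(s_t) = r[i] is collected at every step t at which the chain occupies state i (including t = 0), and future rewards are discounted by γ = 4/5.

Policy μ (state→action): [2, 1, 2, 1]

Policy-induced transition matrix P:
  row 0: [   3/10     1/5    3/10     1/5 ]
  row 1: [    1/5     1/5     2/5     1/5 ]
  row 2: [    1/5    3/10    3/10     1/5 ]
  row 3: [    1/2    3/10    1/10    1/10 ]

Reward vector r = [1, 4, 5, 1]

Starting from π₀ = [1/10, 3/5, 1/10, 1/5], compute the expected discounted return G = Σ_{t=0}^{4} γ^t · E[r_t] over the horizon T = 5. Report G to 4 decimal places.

t=0: π = [0.1000, 0.6000, 0.1000, 0.2000], E[r] = 3.2000, γ^t·E[r] = 3.200000, running G = 3.200000
t=1: π = [0.2700, 0.2300, 0.3200, 0.1800], E[r] = 2.9700, γ^t·E[r] = 2.376000, running G = 5.576000
t=2: π = [0.2810, 0.2500, 0.2870, 0.1820], E[r] = 2.8980, γ^t·E[r] = 1.854720, running G = 7.430720
t=3: π = [0.2827, 0.2469, 0.2886, 0.1818], E[r] = 2.8951, γ^t·E[r] = 1.482291, running G = 8.913011
t=4: π = [0.2828, 0.2470, 0.2883, 0.1818], E[r] = 2.8944, γ^t·E[r] = 1.185563, running G = 10.098574

G = 10.0986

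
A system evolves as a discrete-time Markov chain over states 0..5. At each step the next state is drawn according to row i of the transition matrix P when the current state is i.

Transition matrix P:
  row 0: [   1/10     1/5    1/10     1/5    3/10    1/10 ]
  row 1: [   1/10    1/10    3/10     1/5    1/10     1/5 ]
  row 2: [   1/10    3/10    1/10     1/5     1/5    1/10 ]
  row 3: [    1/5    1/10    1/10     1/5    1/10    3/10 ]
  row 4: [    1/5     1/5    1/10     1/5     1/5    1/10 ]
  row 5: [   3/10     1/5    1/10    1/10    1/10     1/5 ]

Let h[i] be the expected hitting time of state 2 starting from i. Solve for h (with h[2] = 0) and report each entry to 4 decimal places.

h = [7.5167, 6.1487, 0.0000, 7.6506, 7.5167, 7.5019]

First-step conditioning: h[2] = 0; for i ≠ 2, h[i] = 1 + Σ_k P[i][k]·h[k].
  h[0] = 1 + 1/10·h[0] + 1/5·h[1] + 1/5·h[3] + 3/10·h[4] + 1/10·h[5]
  h[1] = 1 + 1/10·h[0] + 1/10·h[1] + 1/5·h[3] + 1/10·h[4] + 1/5·h[5]
  h[3] = 1 + 1/5·h[0] + 1/10·h[1] + 1/5·h[3] + 1/10·h[4] + 3/10·h[5]
  h[4] = 1 + 1/5·h[0] + 1/5·h[1] + 1/5·h[3] + 1/5·h[4] + 1/10·h[5]
  h[5] = 1 + 3/10·h[0] + 1/5·h[1] + 1/10·h[3] + 1/10·h[4] + 1/5·h[5]
Solving the 5×5 linear system over states ≠ 2 gives exactly h = [2022/269, 1654/269, 0, 2058/269, 2022/269, 2018/269] (h[2] = 0 is the target).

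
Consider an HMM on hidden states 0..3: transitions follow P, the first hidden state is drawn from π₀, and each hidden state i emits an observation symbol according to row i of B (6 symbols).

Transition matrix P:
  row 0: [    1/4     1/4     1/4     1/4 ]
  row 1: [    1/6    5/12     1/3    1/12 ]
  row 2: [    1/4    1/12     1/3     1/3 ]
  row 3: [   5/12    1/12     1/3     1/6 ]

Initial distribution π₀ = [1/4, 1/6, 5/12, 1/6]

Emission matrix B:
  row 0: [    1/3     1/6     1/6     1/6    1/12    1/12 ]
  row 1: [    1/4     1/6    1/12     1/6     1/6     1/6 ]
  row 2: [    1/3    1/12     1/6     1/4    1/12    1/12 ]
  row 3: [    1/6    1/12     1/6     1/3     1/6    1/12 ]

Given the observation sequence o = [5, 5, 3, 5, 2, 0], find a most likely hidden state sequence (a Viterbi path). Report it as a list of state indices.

t=0: δ = [2.083e-02, 2.778e-02, 3.472e-02, 1.389e-02]  (obs o_0=5)
t=1: δ = [7.234e-04, 1.929e-03, 9.645e-04, 9.645e-04]  ψ = [2, 1, 2, 2]  (obs o_1=5)
t=2: δ = [6.698e-05, 1.340e-04, 1.608e-04, 1.072e-04]  ψ = [3, 1, 1, 2]  (obs o_2=3)
t=3: δ = [3.721e-06, 9.303e-06, 4.465e-06, 4.465e-06]  ψ = [3, 1, 2, 2]  (obs o_3=5)
t=4: δ = [3.101e-07, 3.230e-07, 5.168e-07, 2.481e-07]  ψ = [3, 1, 1, 2]  (obs o_4=2)
t=5: δ = [4.307e-08, 3.365e-08, 5.742e-08, 2.871e-08]  ψ = [2, 1, 2, 2]  (obs o_5=0)
backtrack: best end state = 2; path = [1, 1, 1, 1, 2, 2]

path = [1, 1, 1, 1, 2, 2]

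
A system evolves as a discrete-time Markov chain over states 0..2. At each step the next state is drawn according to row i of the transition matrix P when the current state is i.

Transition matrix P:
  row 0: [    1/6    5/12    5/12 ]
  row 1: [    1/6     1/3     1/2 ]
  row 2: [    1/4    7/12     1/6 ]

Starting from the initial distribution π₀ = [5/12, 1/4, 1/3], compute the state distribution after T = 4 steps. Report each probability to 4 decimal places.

t=0: π = [0.4167, 0.2500, 0.3333]
t=1: π = [0.1944, 0.4514, 0.3542]
t=2: π = [0.1962, 0.4381, 0.3657]
t=3: π = [0.1971, 0.4411, 0.3617]
t=4: π = [0.1968, 0.4402, 0.3630]

π = [0.1968, 0.4402, 0.3630]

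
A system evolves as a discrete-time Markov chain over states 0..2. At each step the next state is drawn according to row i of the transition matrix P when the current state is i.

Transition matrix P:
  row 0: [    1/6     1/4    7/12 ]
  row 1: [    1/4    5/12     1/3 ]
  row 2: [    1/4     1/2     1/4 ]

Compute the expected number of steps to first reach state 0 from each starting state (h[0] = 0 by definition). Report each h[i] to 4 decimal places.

h = [0.0000, 4.0000, 4.0000]

First-step conditioning: h[0] = 0; for i ≠ 0, h[i] = 1 + Σ_k P[i][k]·h[k].
  h[1] = 1 + 5/12·h[1] + 1/3·h[2]
  h[2] = 1 + 1/2·h[1] + 1/4·h[2]
Solving the 2×2 linear system over states ≠ 0 gives exactly h = [0, 4, 4] (h[0] = 0 is the target).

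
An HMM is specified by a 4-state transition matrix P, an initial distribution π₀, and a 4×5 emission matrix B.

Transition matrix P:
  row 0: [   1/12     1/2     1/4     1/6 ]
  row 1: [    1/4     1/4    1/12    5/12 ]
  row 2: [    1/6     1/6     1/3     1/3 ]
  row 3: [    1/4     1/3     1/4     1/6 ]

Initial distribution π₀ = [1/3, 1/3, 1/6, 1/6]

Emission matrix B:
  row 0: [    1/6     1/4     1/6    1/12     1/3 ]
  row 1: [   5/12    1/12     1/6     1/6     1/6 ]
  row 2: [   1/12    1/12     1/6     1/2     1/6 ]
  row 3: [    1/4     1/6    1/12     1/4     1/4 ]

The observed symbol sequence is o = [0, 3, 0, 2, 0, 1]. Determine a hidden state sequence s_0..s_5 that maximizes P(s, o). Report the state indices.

path = [1, 3, 1, 0, 1, 3]

t=0: δ = [5.556e-02, 1.389e-01, 1.389e-02, 4.167e-02]  (obs o_0=0)
t=1: δ = [2.894e-03, 5.787e-03, 6.944e-03, 1.447e-02]  ψ = [1, 1, 0, 1]  (obs o_1=3)
t=2: δ = [6.028e-04, 2.009e-03, 3.014e-04, 6.028e-04]  ψ = [3, 3, 3, 1]  (obs o_2=0)
t=3: δ = [8.372e-05, 8.372e-05, 2.791e-05, 6.977e-05]  ψ = [1, 1, 1, 1]  (obs o_3=2)
t=4: δ = [3.489e-06, 1.744e-05, 1.744e-06, 8.721e-06]  ψ = [1, 0, 0, 1]  (obs o_4=0)
t=5: δ = [1.090e-06, 3.634e-07, 1.817e-07, 1.211e-06]  ψ = [1, 1, 3, 1]  (obs o_5=1)
backtrack: best end state = 3; path = [1, 3, 1, 0, 1, 3]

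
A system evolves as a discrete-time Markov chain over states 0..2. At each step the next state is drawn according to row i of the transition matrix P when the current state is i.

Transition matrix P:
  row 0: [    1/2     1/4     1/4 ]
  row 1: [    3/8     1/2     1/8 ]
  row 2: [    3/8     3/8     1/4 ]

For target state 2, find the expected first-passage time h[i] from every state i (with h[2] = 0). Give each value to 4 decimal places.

First-step conditioning: h[2] = 0; for i ≠ 2, h[i] = 1 + Σ_k P[i][k]·h[k].
  h[0] = 1 + 1/2·h[0] + 1/4·h[1]
  h[1] = 1 + 3/8·h[0] + 1/2·h[1]
Solving the 2×2 linear system over states ≠ 2 gives exactly h = [24/5, 28/5, 0] (h[2] = 0 is the target).

h = [4.8000, 5.6000, 0.0000]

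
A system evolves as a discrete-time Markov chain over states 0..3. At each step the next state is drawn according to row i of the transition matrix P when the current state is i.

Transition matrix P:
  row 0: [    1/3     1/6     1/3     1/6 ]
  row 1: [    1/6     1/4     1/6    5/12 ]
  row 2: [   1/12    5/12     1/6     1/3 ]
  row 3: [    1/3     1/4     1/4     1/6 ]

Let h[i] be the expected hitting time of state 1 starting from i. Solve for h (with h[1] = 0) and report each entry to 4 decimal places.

h = [3.9689, 0.0000, 3.0817, 3.7121]

First-step conditioning: h[1] = 0; for i ≠ 1, h[i] = 1 + Σ_k P[i][k]·h[k].
  h[0] = 1 + 1/3·h[0] + 1/3·h[2] + 1/6·h[3]
  h[2] = 1 + 1/12·h[0] + 1/6·h[2] + 1/3·h[3]
  h[3] = 1 + 1/3·h[0] + 1/4·h[2] + 1/6·h[3]
Solving the 3×3 linear system over states ≠ 1 gives exactly h = [1020/257, 0, 792/257, 954/257] (h[1] = 0 is the target).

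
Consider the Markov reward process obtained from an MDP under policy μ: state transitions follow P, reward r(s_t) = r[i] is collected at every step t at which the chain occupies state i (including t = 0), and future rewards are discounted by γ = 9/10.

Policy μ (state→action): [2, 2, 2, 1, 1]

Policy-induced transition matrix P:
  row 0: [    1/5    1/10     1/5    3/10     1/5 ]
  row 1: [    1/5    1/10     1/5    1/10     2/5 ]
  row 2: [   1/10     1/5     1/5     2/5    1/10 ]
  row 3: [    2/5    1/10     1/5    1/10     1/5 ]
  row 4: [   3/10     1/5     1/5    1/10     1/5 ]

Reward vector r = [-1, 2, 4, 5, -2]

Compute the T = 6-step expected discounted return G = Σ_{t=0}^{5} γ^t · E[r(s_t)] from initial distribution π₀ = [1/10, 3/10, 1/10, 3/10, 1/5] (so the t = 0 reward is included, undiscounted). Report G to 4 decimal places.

t=0: π = [0.1000, 0.3000, 0.1000, 0.3000, 0.2000], E[r] = 2.0000, γ^t·E[r] = 2.000000, running G = 2.000000
t=1: π = [0.2700, 0.1300, 0.2000, 0.1500, 0.2500], E[r] = 1.0400, γ^t·E[r] = 0.936000, running G = 2.936000
t=2: π = [0.2350, 0.1450, 0.2000, 0.2140, 0.2060], E[r] = 1.5130, γ^t·E[r] = 1.225530, running G = 4.161530
t=3: π = [0.2434, 0.1406, 0.2000, 0.2070, 0.2090], E[r] = 1.4548, γ^t·E[r] = 1.060549, running G = 5.222079
t=4: π = [0.2423, 0.1409, 0.2000, 0.2087, 0.2081], E[r] = 1.4667, γ^t·E[r] = 0.962276, running G = 6.184355
t=5: π = [0.2425, 0.1408, 0.2000, 0.2085, 0.2082], E[r] = 1.4650, γ^t·E[r] = 0.865077, running G = 7.049432

G = 7.0494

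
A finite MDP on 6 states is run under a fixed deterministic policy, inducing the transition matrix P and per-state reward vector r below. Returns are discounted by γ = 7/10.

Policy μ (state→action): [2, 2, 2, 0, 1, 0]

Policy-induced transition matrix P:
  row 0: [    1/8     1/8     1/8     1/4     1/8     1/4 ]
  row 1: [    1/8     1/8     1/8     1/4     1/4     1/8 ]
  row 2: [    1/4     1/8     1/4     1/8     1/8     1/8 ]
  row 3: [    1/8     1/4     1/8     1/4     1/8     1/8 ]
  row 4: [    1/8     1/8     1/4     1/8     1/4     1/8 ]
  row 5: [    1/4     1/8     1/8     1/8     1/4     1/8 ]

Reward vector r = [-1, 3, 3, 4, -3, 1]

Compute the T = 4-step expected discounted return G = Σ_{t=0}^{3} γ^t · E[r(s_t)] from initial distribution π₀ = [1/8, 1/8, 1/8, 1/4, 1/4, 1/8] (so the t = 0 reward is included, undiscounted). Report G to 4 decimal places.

t=0: π = [0.1250, 0.1250, 0.1250, 0.2500, 0.2500, 0.1250], E[r] = 1.0000, γ^t·E[r] = 1.000000, running G = 1.000000
t=1: π = [0.1563, 0.1563, 0.1719, 0.1875, 0.1875, 0.1406], E[r] = 1.1563, γ^t·E[r] = 0.809375, running G = 1.809375
t=2: π = [0.1641, 0.1484, 0.1699, 0.1875, 0.1855, 0.1445], E[r] = 1.1289, γ^t·E[r] = 0.553164, running G = 2.362539
t=3: π = [0.1643, 0.1484, 0.1694, 0.1875, 0.1848, 0.1455], E[r] = 1.1304, γ^t·E[r] = 0.387717, running G = 2.750256

G = 2.7503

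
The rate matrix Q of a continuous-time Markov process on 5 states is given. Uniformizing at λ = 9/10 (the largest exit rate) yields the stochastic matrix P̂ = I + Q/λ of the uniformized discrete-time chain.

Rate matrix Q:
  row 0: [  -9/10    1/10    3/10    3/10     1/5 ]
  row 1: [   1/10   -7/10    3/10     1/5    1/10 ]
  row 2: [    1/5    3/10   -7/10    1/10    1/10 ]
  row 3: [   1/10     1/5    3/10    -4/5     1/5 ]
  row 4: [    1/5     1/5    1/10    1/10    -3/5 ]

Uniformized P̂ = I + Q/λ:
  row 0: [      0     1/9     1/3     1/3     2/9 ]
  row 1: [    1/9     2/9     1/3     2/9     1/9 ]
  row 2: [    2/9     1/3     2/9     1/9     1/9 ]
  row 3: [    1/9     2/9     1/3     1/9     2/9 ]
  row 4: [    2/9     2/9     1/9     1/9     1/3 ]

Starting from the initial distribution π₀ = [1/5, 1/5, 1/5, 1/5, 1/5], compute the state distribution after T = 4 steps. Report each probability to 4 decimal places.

π = [0.1451, 0.2353, 0.2624, 0.1693, 0.1879]

t=0: π = [0.2000, 0.2000, 0.2000, 0.2000, 0.2000]
t=1: π = [0.1333, 0.2222, 0.2667, 0.1778, 0.2000]
t=2: π = [0.1481, 0.2370, 0.2593, 0.1654, 0.1901]
t=3: π = [0.1446, 0.2346, 0.2623, 0.1704, 0.1882]
t=4: π = [0.1451, 0.2353, 0.2624, 0.1693, 0.1879]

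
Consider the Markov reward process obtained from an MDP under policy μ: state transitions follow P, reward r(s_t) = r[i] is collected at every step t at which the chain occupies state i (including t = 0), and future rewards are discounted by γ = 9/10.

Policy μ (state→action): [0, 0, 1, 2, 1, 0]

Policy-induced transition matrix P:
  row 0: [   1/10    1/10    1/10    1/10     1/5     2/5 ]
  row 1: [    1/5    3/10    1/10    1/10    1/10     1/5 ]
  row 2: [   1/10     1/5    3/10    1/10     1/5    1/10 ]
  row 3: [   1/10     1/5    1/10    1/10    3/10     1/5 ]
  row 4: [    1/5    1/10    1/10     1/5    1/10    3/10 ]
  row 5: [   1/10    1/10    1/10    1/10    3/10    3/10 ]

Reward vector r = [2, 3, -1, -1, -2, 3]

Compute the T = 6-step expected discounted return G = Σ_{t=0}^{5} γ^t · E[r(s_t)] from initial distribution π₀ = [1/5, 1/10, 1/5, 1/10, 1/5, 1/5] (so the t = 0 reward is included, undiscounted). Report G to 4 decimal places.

G = 3.7635

t=0: π = [0.2000, 0.1000, 0.2000, 0.1000, 0.2000, 0.2000], E[r] = 0.6000, γ^t·E[r] = 0.600000, running G = 0.600000
t=1: π = [0.1300, 0.1500, 0.1400, 0.1200, 0.2000, 0.2600], E[r] = 0.8300, γ^t·E[r] = 0.747000, running G = 1.347000
t=2: π = [0.1350, 0.1560, 0.1280, 0.1200, 0.2030, 0.2580], E[r] = 0.8580, γ^t·E[r] = 0.694980, running G = 2.041980
t=3: π = [0.1359, 0.1560, 0.1256, 0.1203, 0.2019, 0.2603], E[r] = 0.8710, γ^t·E[r] = 0.634959, running G = 2.676939
t=4: π = [0.1358, 0.1558, 0.1251, 0.1202, 0.2023, 0.2608], E[r] = 0.8716, γ^t·E[r] = 0.571870, running G = 3.248809
t=5: π = [0.1358, 0.1557, 0.1250, 0.1202, 0.2023, 0.2610], E[r] = 0.8717, γ^t·E[r] = 0.514733, running G = 3.763542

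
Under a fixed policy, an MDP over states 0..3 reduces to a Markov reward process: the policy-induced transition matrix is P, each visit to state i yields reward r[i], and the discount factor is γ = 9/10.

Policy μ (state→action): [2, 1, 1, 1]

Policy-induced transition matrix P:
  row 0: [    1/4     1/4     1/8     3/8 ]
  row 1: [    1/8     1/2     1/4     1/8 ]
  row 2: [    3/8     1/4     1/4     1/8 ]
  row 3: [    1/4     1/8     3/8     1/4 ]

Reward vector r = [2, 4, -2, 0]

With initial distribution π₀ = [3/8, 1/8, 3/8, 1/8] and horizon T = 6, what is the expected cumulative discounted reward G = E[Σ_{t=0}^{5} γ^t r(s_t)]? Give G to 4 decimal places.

G = 4.8271

t=0: π = [0.3750, 0.1250, 0.3750, 0.1250], E[r] = 0.5000, γ^t·E[r] = 0.500000, running G = 0.500000
t=1: π = [0.2813, 0.2656, 0.2188, 0.2344], E[r] = 1.1875, γ^t·E[r] = 1.068750, running G = 1.568750
t=2: π = [0.2441, 0.2871, 0.2441, 0.2246], E[r] = 1.1484, γ^t·E[r] = 0.930234, running G = 2.498984
t=3: π = [0.2446, 0.2937, 0.2476, 0.2141], E[r] = 1.1689, γ^t·E[r] = 0.852161, running G = 3.351146
t=4: π = [0.2442, 0.2967, 0.2462, 0.2129], E[r] = 1.1827, γ^t·E[r] = 0.775995, running G = 4.127141
t=5: π = [0.2437, 0.2976, 0.2461, 0.2127], E[r] = 1.1854, γ^t·E[r] = 0.699972, running G = 4.827113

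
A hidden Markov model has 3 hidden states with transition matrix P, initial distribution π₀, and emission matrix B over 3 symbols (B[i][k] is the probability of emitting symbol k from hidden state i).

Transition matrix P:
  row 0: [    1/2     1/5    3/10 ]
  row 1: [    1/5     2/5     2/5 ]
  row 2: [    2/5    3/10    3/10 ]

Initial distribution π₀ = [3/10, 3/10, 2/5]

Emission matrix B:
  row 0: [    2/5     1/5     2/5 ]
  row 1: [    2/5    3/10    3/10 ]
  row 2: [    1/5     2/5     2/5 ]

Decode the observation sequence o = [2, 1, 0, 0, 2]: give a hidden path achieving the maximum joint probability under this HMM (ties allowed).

t=0: δ = [1.200e-01, 9.000e-02, 1.600e-01]  (obs o_0=2)
t=1: δ = [1.280e-02, 1.440e-02, 1.920e-02]  ψ = [2, 2, 2]  (obs o_1=1)
t=2: δ = [3.072e-03, 2.304e-03, 1.152e-03]  ψ = [2, 1, 1]  (obs o_2=0)
t=3: δ = [6.144e-04, 3.686e-04, 1.843e-04]  ψ = [0, 1, 0]  (obs o_3=0)
t=4: δ = [1.229e-04, 4.424e-05, 7.373e-05]  ψ = [0, 1, 0]  (obs o_4=2)
backtrack: best end state = 0; path = [2, 2, 0, 0, 0]

path = [2, 2, 0, 0, 0]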